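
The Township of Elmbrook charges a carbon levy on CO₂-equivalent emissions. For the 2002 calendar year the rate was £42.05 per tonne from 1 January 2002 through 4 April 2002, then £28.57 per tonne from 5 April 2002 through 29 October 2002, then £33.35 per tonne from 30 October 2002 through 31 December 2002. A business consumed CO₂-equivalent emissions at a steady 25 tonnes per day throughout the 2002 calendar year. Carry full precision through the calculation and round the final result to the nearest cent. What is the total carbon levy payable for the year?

1 January – 4 April 2002: 94 days × 25 tonnes/day = 2,350 tonnes at £42.05/tonne → £98,817.50
5 April – 29 October 2002: 208 days × 25 tonnes/day = 5,200 tonnes at £28.57/tonne → £148,564.00
30 October – 31 December 2002: 63 days × 25 tonnes/day = 1,575 tonnes at £33.35/tonne → £52,526.25

£299,907.75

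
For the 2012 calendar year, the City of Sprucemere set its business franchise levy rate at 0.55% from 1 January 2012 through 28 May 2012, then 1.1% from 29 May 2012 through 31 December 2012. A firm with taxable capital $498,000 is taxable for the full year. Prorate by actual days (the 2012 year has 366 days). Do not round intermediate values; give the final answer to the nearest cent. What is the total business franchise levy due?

$4,362.94

1 January – 28 May 2012: 149 days at 0.55% → $498,000 × 0.55% × 149/366 = $1,115.0574
29 May – 31 December 2012: 217 days at 1.1% → $498,000 × 1.1% × 217/366 = $3,247.8852
Total = $4,362.9426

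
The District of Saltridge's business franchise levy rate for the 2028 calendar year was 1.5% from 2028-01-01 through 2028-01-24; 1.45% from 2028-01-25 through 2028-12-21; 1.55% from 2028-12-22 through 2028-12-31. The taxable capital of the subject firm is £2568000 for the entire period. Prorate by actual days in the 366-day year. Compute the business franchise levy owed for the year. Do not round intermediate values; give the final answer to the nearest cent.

2028-01-01 to 2028-01-24: 24 days at 1.5% → £2568000 × 1.5% × 24/366 = £2525.9016
2028-01-25 to 2028-12-21: 332 days at 1.45% → £2568000 × 1.45% × 332/366 = £33776.9180
2028-12-22 to 2028-12-31: 10 days at 1.55% → £2568000 × 1.55% × 10/366 = £1087.5410
Total = £37390.3607

£37390.36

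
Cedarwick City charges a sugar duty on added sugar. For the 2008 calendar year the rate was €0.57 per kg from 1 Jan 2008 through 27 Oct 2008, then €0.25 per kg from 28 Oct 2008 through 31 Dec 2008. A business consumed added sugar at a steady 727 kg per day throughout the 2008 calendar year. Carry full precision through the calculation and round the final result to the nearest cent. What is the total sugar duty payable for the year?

1 Jan – 27 Oct 2008: 301 days × 727 kg/day = 218,827 kg at €0.57/kg → €124731.39
28 Oct – 31 Dec 2008: 65 days × 727 kg/day = 47,255 kg at €0.25/kg → €11813.75

€136545.14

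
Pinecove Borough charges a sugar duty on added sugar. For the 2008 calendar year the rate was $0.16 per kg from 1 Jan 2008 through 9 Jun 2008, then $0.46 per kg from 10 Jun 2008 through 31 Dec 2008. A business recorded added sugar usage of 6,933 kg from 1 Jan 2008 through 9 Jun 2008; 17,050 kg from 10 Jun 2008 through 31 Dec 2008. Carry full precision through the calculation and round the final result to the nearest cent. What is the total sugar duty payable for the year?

$8,952.28

1 Jan – 9 Jun 2008: 6,933 kg at $0.16/kg → $1,109.28
10 Jun – 31 Dec 2008: 17,050 kg at $0.46/kg → $7,843.00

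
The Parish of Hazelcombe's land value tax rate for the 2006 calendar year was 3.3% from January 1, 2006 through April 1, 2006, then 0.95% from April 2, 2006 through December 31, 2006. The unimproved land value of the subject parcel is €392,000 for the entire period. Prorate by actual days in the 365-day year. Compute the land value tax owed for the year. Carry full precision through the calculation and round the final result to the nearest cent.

€6,020.69

January 1 – April 1, 2006: 91 days at 3.3% → €392,000 × 3.3% × 91/365 = €3,225.1397
April 2 – December 31, 2006: 274 days at 0.95% → €392,000 × 0.95% × 274/365 = €2,795.5507
Total = €6,020.6904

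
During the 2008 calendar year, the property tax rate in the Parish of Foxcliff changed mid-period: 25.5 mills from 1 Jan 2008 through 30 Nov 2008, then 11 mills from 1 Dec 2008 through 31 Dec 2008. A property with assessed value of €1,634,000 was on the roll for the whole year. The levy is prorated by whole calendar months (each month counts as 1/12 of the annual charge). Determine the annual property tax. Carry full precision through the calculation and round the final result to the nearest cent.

€39,692.58

1 Jan – 30 Nov 2008: 11 months at 25.5 mills → €1,634,000 × 2.55% × 11/12 = €38,194.7500
1 Dec – 31 Dec 2008: 1 month at 11 mills → €1,634,000 × 1.1% × 1/12 = €1,497.8333
Total = €39,692.5833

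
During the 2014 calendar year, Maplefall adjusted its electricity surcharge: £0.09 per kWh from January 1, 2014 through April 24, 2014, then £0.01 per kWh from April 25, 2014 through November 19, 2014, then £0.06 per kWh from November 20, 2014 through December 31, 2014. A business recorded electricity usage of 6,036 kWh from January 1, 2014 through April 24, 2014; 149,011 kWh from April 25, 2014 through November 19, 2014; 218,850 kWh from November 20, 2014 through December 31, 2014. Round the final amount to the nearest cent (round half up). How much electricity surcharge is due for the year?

£15,164.35

January 1 – April 24, 2014: 6,036 kWh at £0.09/kWh → £543.24
April 25 – November 19, 2014: 149,011 kWh at £0.01/kWh → £1,490.11
November 20 – December 31, 2014: 218,850 kWh at £0.06/kWh → £13,131.00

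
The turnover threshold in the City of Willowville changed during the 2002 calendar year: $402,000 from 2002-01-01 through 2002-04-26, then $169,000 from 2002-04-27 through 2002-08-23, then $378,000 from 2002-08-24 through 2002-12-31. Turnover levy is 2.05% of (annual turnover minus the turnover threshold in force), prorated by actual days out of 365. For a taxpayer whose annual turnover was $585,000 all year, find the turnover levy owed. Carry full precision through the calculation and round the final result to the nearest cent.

2002-01-01 to 2002-04-26: 116 days, exemption $402,000 → ($585,000 − $402,000) × 2.05% × 116/365 = $1,192.2575
2002-04-27 to 2002-08-23: 119 days, exemption $169,000 → ($585,000 − $169,000) × 2.05% × 119/365 = $2,780.3616
2002-08-24 to 2002-12-31: 130 days, exemption $378,000 → ($585,000 − $378,000) × 2.05% × 130/365 = $1,511.3836
Total = $5,484.0027

$5,484.00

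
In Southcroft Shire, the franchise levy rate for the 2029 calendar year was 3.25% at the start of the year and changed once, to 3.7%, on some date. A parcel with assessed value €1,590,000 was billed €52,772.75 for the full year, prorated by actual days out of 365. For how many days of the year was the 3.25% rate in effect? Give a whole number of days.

Let d = days at the first rate; then 365 − d days at the second rate.
€1,590,000 × [3.25%·d + 3.7%·(365−d)] / 365 = €52,772.75
Solving gives d = 309, so the new rate took effect on November 6, 2029.

309 days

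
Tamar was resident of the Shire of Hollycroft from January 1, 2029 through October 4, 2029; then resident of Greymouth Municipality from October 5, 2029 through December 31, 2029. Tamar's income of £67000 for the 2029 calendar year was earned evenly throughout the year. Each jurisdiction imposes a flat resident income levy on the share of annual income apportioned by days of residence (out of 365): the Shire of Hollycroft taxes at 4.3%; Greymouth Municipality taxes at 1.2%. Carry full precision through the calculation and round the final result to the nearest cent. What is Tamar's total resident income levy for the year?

£2380.24

The Shire of Hollycroft, January 1 – October 4, 2029: 277 days → £67000 × 4.3% × 277/365 = £2186.4027
Greymouth Municipality, October 5 – December 31, 2029: 88 days → £67000 × 1.2% × 88/365 = £193.8411
Total = £2380.2438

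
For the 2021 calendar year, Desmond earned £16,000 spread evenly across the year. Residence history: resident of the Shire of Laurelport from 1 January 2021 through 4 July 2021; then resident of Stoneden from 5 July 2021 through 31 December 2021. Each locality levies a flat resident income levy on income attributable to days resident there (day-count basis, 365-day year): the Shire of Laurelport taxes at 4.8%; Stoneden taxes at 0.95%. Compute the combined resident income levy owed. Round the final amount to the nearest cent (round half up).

The Shire of Laurelport, 1 January – 4 July 2021: 185 days → £16,000 × 4.8% × 185/365 = £389.2603
Stoneden, 5 July – 31 December 2021: 180 days → £16,000 × 0.95% × 180/365 = £74.9589
Total = £464.2192

£464.22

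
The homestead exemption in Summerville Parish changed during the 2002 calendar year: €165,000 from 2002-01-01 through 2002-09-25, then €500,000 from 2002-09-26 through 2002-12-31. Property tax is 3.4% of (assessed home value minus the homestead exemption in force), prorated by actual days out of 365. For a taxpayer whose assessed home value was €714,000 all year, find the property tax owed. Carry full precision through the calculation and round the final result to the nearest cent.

€15,639.07

2002-01-01 to 2002-09-25: 268 days, exemption €165,000 → (€714,000 − €165,000) × 3.4% × 268/365 = €13,705.4466
2002-09-26 to 2002-12-31: 97 days, exemption €500,000 → (€714,000 − €500,000) × 3.4% × 97/365 = €1,933.6219
Total = €15,639.0685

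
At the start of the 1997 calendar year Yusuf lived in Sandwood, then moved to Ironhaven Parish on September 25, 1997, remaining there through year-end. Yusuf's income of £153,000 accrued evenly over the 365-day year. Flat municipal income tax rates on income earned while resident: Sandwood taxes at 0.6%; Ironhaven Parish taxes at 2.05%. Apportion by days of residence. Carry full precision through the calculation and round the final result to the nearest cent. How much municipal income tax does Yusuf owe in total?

Sandwood, January 1 – September 24, 1997: 267 days → £153,000 × 0.6% × 267/365 = £671.5233
Ironhaven Parish, September 25 – December 31, 1997: 98 days → £153,000 × 2.05% × 98/365 = £842.1288
Total = £1,513.6521

£1,513.65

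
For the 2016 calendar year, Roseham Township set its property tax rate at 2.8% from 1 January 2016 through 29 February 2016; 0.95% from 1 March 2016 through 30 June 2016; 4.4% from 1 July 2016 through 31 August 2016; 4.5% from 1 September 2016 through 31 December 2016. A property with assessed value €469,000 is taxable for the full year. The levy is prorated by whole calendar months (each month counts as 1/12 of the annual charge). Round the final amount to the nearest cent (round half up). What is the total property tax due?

1 January – 29 February 2016: 2 months at 2.8% → €469,000 × 2.8% × 2/12 = €2,188.6667
1 March – 30 June 2016: 4 months at 0.95% → €469,000 × 0.95% × 4/12 = €1,485.1667
1 July – 31 August 2016: 2 months at 4.4% → €469,000 × 4.4% × 2/12 = €3,439.3333
1 September – 31 December 2016: 4 months at 4.5% → €469,000 × 4.5% × 4/12 = €7,035.0000
Total = €14,148.1667

€14,148.17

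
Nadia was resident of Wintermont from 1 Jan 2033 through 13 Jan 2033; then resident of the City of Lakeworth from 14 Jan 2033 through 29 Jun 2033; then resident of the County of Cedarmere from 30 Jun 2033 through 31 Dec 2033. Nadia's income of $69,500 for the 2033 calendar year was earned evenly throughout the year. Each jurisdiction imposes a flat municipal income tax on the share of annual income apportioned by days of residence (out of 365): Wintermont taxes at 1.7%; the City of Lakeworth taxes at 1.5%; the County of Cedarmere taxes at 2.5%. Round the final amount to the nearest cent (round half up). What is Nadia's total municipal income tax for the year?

Wintermont, 1 Jan – 13 Jan 2033: 13 days → $69,500 × 1.7% × 13/365 = $42.0808
The City of Lakeworth, 14 Jan – 29 Jun 2033: 167 days → $69,500 × 1.5% × 167/365 = $476.9795
The County of Cedarmere, 30 Jun – 31 Dec 2033: 185 days → $69,500 × 2.5% × 185/365 = $880.6507
Total = $1,399.7110

$1,399.71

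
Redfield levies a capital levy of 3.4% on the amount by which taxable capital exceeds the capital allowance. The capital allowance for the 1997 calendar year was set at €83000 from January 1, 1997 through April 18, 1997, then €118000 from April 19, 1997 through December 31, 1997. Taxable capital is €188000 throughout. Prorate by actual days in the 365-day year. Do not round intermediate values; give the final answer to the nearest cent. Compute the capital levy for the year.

€2732.11

January 1 – April 18, 1997: 108 days, exemption €83000 → (€188000 − €83000) × 3.4% × 108/365 = €1056.3288
April 19 – December 31, 1997: 257 days, exemption €118000 → (€188000 − €118000) × 3.4% × 257/365 = €1675.7808
Total = €2732.1096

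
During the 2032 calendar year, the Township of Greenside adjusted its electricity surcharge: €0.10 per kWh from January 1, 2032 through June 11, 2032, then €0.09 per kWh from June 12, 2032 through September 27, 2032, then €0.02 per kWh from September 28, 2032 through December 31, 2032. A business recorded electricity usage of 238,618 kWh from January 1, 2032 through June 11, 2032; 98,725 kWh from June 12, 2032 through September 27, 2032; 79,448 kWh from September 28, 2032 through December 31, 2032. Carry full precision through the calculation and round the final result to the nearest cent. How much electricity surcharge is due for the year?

€34336.01

January 1 – June 11, 2032: 238,618 kWh at €0.10/kWh → €23861.80
June 12 – September 27, 2032: 98,725 kWh at €0.09/kWh → €8885.25
September 28 – December 31, 2032: 79,448 kWh at €0.02/kWh → €1588.96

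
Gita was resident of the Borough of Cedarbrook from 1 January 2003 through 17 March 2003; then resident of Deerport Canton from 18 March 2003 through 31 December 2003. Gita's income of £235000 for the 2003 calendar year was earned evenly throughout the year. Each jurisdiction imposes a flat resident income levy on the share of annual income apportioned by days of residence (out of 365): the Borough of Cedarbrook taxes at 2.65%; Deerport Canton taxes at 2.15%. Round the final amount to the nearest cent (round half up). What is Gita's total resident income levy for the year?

The Borough of Cedarbrook, 1 January – 17 March 2003: 76 days → £235000 × 2.65% × 76/365 = £1296.6849
Deerport Canton, 18 March – 31 December 2003: 289 days → £235000 × 2.15% × 289/365 = £4000.4726
Total = £5297.1575

£5297.16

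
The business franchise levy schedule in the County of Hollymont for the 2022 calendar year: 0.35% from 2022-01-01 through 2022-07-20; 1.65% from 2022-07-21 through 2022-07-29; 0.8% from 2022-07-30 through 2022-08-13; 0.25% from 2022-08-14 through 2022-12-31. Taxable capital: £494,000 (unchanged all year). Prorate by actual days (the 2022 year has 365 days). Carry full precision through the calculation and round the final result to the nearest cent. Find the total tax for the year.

£1,789.23

2022-01-01 to 2022-07-20: 201 days at 0.35% → £494,000 × 0.35% × 201/365 = £952.1342
2022-07-21 to 2022-07-29: 9 days at 1.65% → £494,000 × 1.65% × 9/365 = £200.9836
2022-07-30 to 2022-08-13: 15 days at 0.8% → £494,000 × 0.8% × 15/365 = £162.4110
2022-08-14 to 2022-12-31: 140 days at 0.25% → £494,000 × 0.25% × 140/365 = £473.6986
Total = £1,789.2274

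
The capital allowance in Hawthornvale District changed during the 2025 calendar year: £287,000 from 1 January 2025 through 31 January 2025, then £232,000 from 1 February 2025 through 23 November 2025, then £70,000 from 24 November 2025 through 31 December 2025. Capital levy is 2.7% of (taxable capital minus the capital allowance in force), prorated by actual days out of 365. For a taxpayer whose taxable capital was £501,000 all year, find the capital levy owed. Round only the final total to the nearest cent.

£7,592.25

1 January – 31 January 2025: 31 days, exemption £287,000 → (£501,000 − £287,000) × 2.7% × 31/365 = £490.7342
1 February – 23 November 2025: 296 days, exemption £232,000 → (£501,000 − £232,000) × 2.7% × 296/365 = £5,889.9945
24 November – 31 December 2025: 38 days, exemption £70,000 → (£501,000 − £70,000) × 2.7% × 38/365 = £1,211.5233
Total = £7,592.2521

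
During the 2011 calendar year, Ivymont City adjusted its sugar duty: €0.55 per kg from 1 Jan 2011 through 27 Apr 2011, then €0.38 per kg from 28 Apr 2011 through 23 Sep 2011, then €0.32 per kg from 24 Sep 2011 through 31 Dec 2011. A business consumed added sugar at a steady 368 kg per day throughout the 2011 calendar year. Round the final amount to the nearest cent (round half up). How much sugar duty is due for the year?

1 Jan – 27 Apr 2011: 117 days × 368 kg/day = 43,056 kg at €0.55/kg → €23,680.80
28 Apr – 23 Sep 2011: 149 days × 368 kg/day = 54,832 kg at €0.38/kg → €20,836.16
24 Sep – 31 Dec 2011: 99 days × 368 kg/day = 36,432 kg at €0.32/kg → €11,658.24

€56,175.20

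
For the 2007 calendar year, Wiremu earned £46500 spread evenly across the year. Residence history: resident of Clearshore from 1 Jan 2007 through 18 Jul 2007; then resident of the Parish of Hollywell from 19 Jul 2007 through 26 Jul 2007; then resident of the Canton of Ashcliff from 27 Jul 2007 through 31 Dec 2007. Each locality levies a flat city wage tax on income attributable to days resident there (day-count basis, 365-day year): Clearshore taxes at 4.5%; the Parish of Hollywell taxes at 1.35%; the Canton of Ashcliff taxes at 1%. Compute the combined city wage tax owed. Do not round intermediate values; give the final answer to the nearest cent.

£1355.89

Clearshore, 1 Jan – 18 Jul 2007: 199 days → £46500 × 4.5% × 199/365 = £1140.8425
The Parish of Hollywell, 19 Jul – 26 Jul 2007: 8 days → £46500 × 1.35% × 8/365 = £13.7589
The Canton of Ashcliff, 27 Jul – 31 Dec 2007: 158 days → £46500 × 1% × 158/365 = £201.2877
Total = £1355.8890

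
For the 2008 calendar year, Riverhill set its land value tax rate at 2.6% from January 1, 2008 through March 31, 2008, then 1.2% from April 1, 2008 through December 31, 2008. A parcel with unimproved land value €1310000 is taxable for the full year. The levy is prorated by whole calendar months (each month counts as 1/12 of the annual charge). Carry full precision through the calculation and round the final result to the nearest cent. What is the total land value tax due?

January 1 – March 31, 2008: 3 months at 2.6% → €1310000 × 2.6% × 3/12 = €8515.0000
April 1 – December 31, 2008: 9 months at 1.2% → €1310000 × 1.2% × 9/12 = €11790.0000
Total = €20305.0000

€20305.00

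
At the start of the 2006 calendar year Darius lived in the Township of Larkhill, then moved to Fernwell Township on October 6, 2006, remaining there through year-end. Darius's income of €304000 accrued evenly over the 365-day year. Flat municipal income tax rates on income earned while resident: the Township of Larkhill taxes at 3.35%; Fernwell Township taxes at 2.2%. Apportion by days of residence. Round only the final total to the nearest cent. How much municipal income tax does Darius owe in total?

€9350.71

The Township of Larkhill, January 1 – October 5, 2006: 278 days → €304000 × 3.35% × 278/365 = €7756.5808
Fernwell Township, October 6 – December 31, 2006: 87 days → €304000 × 2.2% × 87/365 = €1594.1260
Total = €9350.7068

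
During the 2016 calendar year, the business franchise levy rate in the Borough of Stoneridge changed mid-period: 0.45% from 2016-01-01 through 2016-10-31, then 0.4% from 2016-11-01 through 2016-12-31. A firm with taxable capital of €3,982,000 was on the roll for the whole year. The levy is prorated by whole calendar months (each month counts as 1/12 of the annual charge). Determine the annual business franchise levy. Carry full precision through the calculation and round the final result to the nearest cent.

2016-01-01 to 2016-10-31: 10 months at 0.45% → €3,982,000 × 0.45% × 10/12 = €14,932.5000
2016-11-01 to 2016-12-31: 2 months at 0.4% → €3,982,000 × 0.4% × 2/12 = €2,654.6667
Total = €17,587.1667

€17,587.17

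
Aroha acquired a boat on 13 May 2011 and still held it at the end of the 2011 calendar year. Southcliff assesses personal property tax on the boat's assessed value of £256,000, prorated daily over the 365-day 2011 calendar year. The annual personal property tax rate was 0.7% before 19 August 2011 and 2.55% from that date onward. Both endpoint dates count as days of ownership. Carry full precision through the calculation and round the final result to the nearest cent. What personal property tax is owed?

13 May – 18 August 2011: 98 days at 0.7% → £256,000 × 0.7% × 98/365 = £481.1397
19 August – 31 December 2011: 135 days at 2.55% → £256,000 × 2.55% × 135/365 = £2,414.4658
Total = £2,895.6055

£2,895.61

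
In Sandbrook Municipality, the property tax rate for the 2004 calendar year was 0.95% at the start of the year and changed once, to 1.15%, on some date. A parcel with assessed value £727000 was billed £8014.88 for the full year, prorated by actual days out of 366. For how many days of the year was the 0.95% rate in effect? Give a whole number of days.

87 days

Let d = days at the first rate; then 366 − d days at the second rate.
£727000 × [0.95%·d + 1.15%·(366−d)] / 366 = £8014.88
Solving gives d = 87, so the new rate took effect on 28 March 2004.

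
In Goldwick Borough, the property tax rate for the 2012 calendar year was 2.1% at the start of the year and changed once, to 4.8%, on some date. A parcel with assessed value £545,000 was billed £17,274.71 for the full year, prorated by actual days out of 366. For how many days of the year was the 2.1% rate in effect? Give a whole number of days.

Let d = days at the first rate; then 366 − d days at the second rate.
£545,000 × [2.1%·d + 4.8%·(366−d)] / 366 = £17,274.71
Solving gives d = 221, so the new rate took effect on 9 August 2012.

221 days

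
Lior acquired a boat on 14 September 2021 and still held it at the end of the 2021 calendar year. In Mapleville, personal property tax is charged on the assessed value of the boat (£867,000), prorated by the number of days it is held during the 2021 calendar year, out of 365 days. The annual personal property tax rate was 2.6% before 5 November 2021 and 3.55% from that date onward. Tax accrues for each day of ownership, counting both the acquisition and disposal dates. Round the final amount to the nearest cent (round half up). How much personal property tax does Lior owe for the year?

14 September – 4 November 2021: 52 days at 2.6% → £867,000 × 2.6% × 52/365 = £3,211.4630
5 November – 31 December 2021: 57 days at 3.55% → £867,000 × 3.55% × 57/365 = £4,806.5055
Total = £8,017.9685

£8,017.97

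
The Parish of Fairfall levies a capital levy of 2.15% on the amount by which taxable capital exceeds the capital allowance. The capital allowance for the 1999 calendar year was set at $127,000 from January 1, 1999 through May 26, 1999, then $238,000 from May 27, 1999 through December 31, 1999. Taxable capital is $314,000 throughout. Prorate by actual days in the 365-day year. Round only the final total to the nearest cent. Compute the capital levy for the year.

$2,588.60

January 1 – May 26, 1999: 146 days, exemption $127,000 → ($314,000 − $127,000) × 2.15% × 146/365 = $1,608.2000
May 27 – December 31, 1999: 219 days, exemption $238,000 → ($314,000 − $238,000) × 2.15% × 219/365 = $980.4000
Total = $2,588.6000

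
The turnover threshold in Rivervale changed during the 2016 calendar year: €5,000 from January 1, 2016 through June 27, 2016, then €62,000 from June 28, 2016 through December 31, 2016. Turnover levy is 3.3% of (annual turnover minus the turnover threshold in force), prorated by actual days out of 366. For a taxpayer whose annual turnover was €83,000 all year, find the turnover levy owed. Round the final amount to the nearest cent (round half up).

January 1 – June 27, 2016: 179 days, exemption €5,000 → (€83,000 − €5,000) × 3.3% × 179/366 = €1,258.8689
June 28 – December 31, 2016: 187 days, exemption €62,000 → (€83,000 − €62,000) × 3.3% × 187/366 = €354.0738
Total = €1,612.9426

€1,612.94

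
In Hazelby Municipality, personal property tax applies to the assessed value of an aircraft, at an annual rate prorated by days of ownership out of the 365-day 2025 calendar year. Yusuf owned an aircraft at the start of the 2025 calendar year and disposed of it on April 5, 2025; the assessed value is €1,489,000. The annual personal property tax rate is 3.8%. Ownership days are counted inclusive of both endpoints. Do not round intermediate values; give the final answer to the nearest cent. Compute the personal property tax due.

Days held (January 1 – April 5, 2025): 95 out of 365
Tax = €1,489,000 × 3.8% × 95/365 = €14,726.8219

€14,726.82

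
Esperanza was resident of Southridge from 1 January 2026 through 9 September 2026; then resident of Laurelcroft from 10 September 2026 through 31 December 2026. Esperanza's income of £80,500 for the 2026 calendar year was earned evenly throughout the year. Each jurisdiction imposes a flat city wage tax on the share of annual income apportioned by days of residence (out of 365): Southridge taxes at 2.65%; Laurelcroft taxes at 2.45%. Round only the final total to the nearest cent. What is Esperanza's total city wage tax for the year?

£2,083.41

Southridge, 1 January – 9 September 2026: 252 days → £80,500 × 2.65% × 252/365 = £1,472.8192
Laurelcroft, 10 September – 31 December 2026: 113 days → £80,500 × 2.45% × 113/365 = £610.5870
Total = £2,083.4062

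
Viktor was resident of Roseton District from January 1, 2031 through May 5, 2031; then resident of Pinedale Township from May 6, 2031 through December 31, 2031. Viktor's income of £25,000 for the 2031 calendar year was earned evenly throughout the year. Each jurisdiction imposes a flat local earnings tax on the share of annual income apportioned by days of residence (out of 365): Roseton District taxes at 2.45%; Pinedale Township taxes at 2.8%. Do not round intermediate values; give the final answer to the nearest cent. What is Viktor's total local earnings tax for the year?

Roseton District, January 1 – May 5, 2031: 125 days → £25,000 × 2.45% × 125/365 = £209.7603
Pinedale Township, May 6 – December 31, 2031: 240 days → £25,000 × 2.8% × 240/365 = £460.2740
Total = £670.0342

£670.03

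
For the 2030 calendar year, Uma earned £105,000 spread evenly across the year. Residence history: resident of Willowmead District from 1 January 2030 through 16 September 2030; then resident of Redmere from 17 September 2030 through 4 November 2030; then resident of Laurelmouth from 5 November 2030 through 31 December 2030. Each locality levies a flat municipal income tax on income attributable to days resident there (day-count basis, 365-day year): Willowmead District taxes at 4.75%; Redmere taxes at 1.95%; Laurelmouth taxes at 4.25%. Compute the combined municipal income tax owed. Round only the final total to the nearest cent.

Willowmead District, 1 January – 16 September 2030: 259 days → £105,000 × 4.75% × 259/365 = £3,539.0753
Redmere, 17 September – 4 November 2030: 49 days → £105,000 × 1.95% × 49/365 = £274.8699
Laurelmouth, 5 November – 31 December 2030: 57 days → £105,000 × 4.25% × 57/365 = £696.8836
Total = £4,510.8288

£4,510.83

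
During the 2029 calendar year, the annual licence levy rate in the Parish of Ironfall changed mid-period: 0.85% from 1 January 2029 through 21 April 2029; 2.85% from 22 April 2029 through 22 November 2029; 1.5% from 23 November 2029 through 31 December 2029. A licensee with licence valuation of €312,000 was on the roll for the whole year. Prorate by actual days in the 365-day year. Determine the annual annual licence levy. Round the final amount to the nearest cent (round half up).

1 January – 21 April 2029: 111 days at 0.85% → €312,000 × 0.85% × 111/365 = €806.4986
22 April – 22 November 2029: 215 days at 2.85% → €312,000 × 2.85% × 215/365 = €5,237.7534
23 November – 31 December 2029: 39 days at 1.5% → €312,000 × 1.5% × 39/365 = €500.0548
Total = €6,544.3068

€6,544.31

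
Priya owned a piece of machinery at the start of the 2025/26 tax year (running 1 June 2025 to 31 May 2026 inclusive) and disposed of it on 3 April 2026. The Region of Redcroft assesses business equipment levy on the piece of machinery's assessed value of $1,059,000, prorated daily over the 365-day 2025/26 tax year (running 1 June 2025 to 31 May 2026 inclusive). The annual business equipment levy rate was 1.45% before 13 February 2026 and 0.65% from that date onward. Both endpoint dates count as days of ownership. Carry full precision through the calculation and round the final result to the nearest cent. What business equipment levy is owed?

1 June 2025 – 12 February 2026: 257 days at 1.45% → $1,059,000 × 1.45% × 257/365 = $10,811.9548
13 February – 3 April 2026: 50 days at 0.65% → $1,059,000 × 0.65% × 50/365 = $942.9452
Total = $11,754.9000

$11,754.90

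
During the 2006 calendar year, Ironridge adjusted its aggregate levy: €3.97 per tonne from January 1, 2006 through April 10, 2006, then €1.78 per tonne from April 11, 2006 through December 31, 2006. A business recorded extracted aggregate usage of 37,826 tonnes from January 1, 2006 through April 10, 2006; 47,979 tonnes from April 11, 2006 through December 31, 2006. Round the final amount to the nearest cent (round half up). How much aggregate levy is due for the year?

January 1 – April 10, 2006: 37,826 tonnes at €3.97/tonne → €150,169.22
April 11 – December 31, 2006: 47,979 tonnes at €1.78/tonne → €85,402.62

€235,571.84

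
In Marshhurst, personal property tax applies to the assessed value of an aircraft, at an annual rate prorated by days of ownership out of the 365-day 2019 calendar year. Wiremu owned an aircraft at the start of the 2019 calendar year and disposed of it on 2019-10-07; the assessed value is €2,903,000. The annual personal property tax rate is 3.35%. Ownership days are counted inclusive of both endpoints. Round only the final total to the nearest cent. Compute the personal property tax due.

Days held (2019-01-01 to 2019-10-07): 280 out of 365
Tax = €2,903,000 × 3.35% × 280/365 = €74,603.1233

€74,603.12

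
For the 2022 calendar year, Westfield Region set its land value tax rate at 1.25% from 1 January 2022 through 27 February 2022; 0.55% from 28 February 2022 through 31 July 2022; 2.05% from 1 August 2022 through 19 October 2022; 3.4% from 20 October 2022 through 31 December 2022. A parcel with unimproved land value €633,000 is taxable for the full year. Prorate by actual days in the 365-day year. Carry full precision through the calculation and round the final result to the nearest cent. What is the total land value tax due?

€9,874.80

1 January – 27 February 2022: 58 days at 1.25% → €633,000 × 1.25% × 58/365 = €1,257.3288
28 February – 31 July 2022: 154 days at 0.55% → €633,000 × 0.55% × 154/365 = €1,468.9068
1 August – 19 October 2022: 80 days at 2.05% → €633,000 × 2.05% × 80/365 = €2,844.1644
20 October – 31 December 2022: 73 days at 3.4% → €633,000 × 3.4% × 73/365 = €4,304.4000
Total = €9,874.8000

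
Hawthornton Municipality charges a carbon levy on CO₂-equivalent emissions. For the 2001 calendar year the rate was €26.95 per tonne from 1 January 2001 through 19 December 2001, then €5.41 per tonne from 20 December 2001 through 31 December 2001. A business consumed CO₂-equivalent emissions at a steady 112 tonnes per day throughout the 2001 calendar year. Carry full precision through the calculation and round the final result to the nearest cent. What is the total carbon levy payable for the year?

1 January – 19 December 2001: 353 days × 112 tonnes/day = 39,536 tonnes at €26.95/tonne → €1,065,495.20
20 December – 31 December 2001: 12 days × 112 tonnes/day = 1,344 tonnes at €5.41/tonne → €7,271.04

€1,072,766.24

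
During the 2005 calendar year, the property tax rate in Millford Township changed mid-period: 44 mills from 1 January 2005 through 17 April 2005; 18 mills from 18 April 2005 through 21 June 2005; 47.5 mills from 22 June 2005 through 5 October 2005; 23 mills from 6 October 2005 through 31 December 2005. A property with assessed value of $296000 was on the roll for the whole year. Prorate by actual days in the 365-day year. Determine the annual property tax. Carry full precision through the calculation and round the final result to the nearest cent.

1 January – 17 April 2005: 107 days at 44 mills → $296000 × 4.4% × 107/365 = $3817.9945
18 April – 21 June 2005: 65 days at 18 mills → $296000 × 1.8% × 65/365 = $948.8219
22 June – 5 October 2005: 106 days at 47.5 mills → $296000 × 4.75% × 106/365 = $4083.1781
6 October – 31 December 2005: 87 days at 23 mills → $296000 × 2.3% × 87/365 = $1622.7288
Total = $10472.7233

$10472.72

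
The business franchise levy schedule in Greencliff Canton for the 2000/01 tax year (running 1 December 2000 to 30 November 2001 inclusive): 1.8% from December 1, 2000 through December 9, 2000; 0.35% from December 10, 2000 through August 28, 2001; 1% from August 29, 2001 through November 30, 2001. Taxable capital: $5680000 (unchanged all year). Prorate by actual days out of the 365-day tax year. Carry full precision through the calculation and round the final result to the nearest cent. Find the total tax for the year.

December 1 – December 9, 2000: 9 days at 1.8% → $5680000 × 1.8% × 9/365 = $2520.9863
December 10, 2000 – August 28, 2001: 262 days at 0.35% → $5680000 × 0.35% × 262/365 = $14270.0274
August 29 – November 30, 2001: 94 days at 1% → $5680000 × 1% × 94/365 = $14627.9452
Total = $31418.9589

$31418.96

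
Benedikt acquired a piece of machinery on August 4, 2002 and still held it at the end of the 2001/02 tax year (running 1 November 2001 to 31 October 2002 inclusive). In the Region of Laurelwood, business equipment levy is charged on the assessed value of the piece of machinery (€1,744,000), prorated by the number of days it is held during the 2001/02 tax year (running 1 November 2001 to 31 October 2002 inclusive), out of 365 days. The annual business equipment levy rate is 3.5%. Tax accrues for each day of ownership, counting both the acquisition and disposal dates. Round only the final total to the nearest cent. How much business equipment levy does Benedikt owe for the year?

€14,883.73

Days held (August 4 – October 31, 2002): 89 out of 365
Tax = €1,744,000 × 3.5% × 89/365 = €14,883.7260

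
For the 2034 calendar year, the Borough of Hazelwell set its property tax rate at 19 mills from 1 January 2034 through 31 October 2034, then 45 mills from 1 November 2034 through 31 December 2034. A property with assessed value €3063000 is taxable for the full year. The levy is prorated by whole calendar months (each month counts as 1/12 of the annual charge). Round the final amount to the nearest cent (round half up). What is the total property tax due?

€71470.00

1 January – 31 October 2034: 10 months at 19 mills → €3063000 × 1.9% × 10/12 = €48497.5000
1 November – 31 December 2034: 2 months at 45 mills → €3063000 × 4.5% × 2/12 = €22972.5000
Total = €71470.0000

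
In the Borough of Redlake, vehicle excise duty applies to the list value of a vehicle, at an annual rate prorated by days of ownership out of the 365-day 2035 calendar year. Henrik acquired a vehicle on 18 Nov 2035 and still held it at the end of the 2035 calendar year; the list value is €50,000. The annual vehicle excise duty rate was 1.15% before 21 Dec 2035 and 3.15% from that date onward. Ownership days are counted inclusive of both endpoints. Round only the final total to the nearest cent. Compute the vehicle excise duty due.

18 Nov – 20 Dec 2035: 33 days at 1.15% → €50,000 × 1.15% × 33/365 = €51.9863
21 Dec – 31 Dec 2035: 11 days at 3.15% → €50,000 × 3.15% × 11/365 = €47.4658
Total = €99.4521

€99.45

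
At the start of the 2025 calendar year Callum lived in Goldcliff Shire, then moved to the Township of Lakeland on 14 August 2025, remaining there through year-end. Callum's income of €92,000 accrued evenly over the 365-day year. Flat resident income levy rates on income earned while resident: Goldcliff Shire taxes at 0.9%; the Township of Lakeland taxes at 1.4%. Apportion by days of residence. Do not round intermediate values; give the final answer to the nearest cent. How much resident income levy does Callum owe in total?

€1,004.44

Goldcliff Shire, 1 January – 13 August 2025: 225 days → €92,000 × 0.9% × 225/365 = €510.4110
The Township of Lakeland, 14 August – 31 December 2025: 140 days → €92,000 × 1.4% × 140/365 = €494.0274
Total = €1,004.4384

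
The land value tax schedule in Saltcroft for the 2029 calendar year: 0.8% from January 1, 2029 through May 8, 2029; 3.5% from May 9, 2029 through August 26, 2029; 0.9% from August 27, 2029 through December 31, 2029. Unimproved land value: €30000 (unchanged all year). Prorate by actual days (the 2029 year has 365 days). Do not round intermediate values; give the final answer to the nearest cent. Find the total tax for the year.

€494.55

January 1 – May 8, 2029: 128 days at 0.8% → €30000 × 0.8% × 128/365 = €84.1644
May 9 – August 26, 2029: 110 days at 3.5% → €30000 × 3.5% × 110/365 = €316.4384
August 27 – December 31, 2029: 127 days at 0.9% → €30000 × 0.9% × 127/365 = €93.9452
Total = €494.5479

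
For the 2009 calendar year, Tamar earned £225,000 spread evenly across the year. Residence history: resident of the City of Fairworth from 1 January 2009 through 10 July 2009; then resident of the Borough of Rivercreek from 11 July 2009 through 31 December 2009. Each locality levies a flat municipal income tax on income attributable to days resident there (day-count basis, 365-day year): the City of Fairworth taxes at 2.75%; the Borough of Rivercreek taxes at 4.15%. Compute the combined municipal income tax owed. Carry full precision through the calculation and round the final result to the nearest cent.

£7,689.14

The City of Fairworth, 1 January – 10 July 2009: 191 days → £225,000 × 2.75% × 191/365 = £3,237.8425
The Borough of Rivercreek, 11 July – 31 December 2009: 174 days → £225,000 × 4.15% × 174/365 = £4,451.3014
Total = £7,689.1438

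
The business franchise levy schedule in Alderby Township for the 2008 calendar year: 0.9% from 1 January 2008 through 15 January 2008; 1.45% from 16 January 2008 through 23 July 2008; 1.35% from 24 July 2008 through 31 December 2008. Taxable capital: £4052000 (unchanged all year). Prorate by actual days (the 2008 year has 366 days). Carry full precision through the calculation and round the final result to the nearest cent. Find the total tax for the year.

£56058.20

1 January – 15 January 2008: 15 days at 0.9% → £4052000 × 0.9% × 15/366 = £1494.5902
16 January – 23 July 2008: 190 days at 1.45% → £4052000 × 1.45% × 190/366 = £30500.7104
24 July – 31 December 2008: 161 days at 1.35% → £4052000 × 1.35% × 161/366 = £24062.9016
Total = £56058.2022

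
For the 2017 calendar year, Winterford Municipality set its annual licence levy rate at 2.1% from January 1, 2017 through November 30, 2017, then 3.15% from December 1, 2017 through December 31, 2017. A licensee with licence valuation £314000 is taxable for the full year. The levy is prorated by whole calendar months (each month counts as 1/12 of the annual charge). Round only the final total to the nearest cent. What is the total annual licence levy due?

£6868.75

January 1 – November 30, 2017: 11 months at 2.1% → £314000 × 2.1% × 11/12 = £6044.5000
December 1 – December 31, 2017: 1 month at 3.15% → £314000 × 3.15% × 1/12 = £824.2500
Total = £6868.7500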